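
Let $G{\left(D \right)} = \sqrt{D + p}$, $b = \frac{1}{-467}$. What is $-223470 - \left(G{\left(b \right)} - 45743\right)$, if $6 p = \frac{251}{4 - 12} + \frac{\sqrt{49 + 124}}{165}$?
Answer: $-177727 - \frac{i \sqrt{496972001625 - 95959160 \sqrt{173}}}{308220} \approx -1.7773 \cdot 10^{5} - 2.2843 i$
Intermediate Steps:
$b = - \frac{1}{467} \approx -0.0021413$
$p = - \frac{251}{48} + \frac{\sqrt{173}}{990}$ ($p = \frac{\frac{251}{4 - 12} + \frac{\sqrt{49 + 124}}{165}}{6} = \frac{\frac{251}{-8} + \sqrt{173} \cdot \frac{1}{165}}{6} = \frac{251 \left(- \frac{1}{8}\right) + \frac{\sqrt{173}}{165}}{6} = \frac{- \frac{251}{8} + \frac{\sqrt{173}}{165}}{6} = - \frac{251}{48} + \frac{\sqrt{173}}{990} \approx -5.2159$)
$G{\left(D \right)} = \sqrt{- \frac{251}{48} + D + \frac{\sqrt{173}}{990}}$ ($G{\left(D \right)} = \sqrt{D - \left(\frac{251}{48} - \frac{\sqrt{173}}{990}\right)} = \sqrt{- \frac{251}{48} + D + \frac{\sqrt{173}}{990}}$)
$-223470 - \left(G{\left(b \right)} - 45743\right) = -223470 - \left(\frac{\sqrt{-2277825 + 440 \sqrt{173} + 435600 \left(- \frac{1}{467}\right)}}{660} - 45743\right) = -223470 - \left(\frac{\sqrt{-2277825 + 440 \sqrt{173} - \frac{435600}{467}}}{660} - 45743\right) = -223470 - \left(\frac{\sqrt{- \frac{1064179875}{467} + 440 \sqrt{173}}}{660} - 45743\right) = -223470 - \left(-45743 + \frac{\sqrt{- \frac{1064179875}{467} + 440 \sqrt{173}}}{660}\right) = -223470 + \left(45743 - \frac{\sqrt{- \frac{1064179875}{467} + 440 \sqrt{173}}}{660}\right) = -177727 - \frac{\sqrt{- \frac{1064179875}{467} + 440 \sqrt{173}}}{660}$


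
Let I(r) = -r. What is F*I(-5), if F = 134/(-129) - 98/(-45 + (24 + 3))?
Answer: 8525/387 ≈ 22.028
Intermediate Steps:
F = 1705/387 (F = 134*(-1/129) - 98/(-45 + 27) = -134/129 - 98/(-18) = -134/129 - 98*(-1/18) = -134/129 + 49/9 = 1705/387 ≈ 4.4057)
F*I(-5) = 1705*(-1*(-5))/387 = (1705/387)*5 = 8525/387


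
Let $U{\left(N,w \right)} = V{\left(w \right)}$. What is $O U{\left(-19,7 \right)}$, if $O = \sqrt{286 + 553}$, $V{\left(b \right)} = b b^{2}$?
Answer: $343 \sqrt{839} \approx 9935.2$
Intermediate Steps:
$V{\left(b \right)} = b^{3}$
$U{\left(N,w \right)} = w^{3}$
$O = \sqrt{839} \approx 28.965$
$O U{\left(-19,7 \right)} = \sqrt{839} \cdot 7^{3} = \sqrt{839} \cdot 343 = 343 \sqrt{839}$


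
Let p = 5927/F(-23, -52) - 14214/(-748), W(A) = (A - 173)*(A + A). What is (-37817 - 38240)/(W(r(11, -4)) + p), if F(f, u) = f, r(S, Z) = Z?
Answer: -654242314/10127195 ≈ -64.603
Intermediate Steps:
W(A) = 2*A*(-173 + A) (W(A) = (-173 + A)*(2*A) = 2*A*(-173 + A))
p = -2053237/8602 (p = 5927/(-23) - 14214/(-748) = 5927*(-1/23) - 14214*(-1/748) = -5927/23 + 7107/374 = -2053237/8602 ≈ -238.69)
(-37817 - 38240)/(W(r(11, -4)) + p) = (-37817 - 38240)/(2*(-4)*(-173 - 4) - 2053237/8602) = -76057/(2*(-4)*(-177) - 2053237/8602) = -76057/(1416 - 2053237/8602) = -76057/10127195/8602 = -76057*8602/10127195 = -654242314/10127195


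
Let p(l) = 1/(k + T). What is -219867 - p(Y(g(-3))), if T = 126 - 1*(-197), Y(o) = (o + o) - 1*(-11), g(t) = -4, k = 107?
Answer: -94542811/430 ≈ -2.1987e+5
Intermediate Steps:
Y(o) = 11 + 2*o (Y(o) = 2*o + 11 = 11 + 2*o)
T = 323 (T = 126 + 197 = 323)
p(l) = 1/430 (p(l) = 1/(107 + 323) = 1/430)
-219867 - p(Y(g(-3))) = -219867 - 1*1/430 = -219867 - 1/430 = -94542811/430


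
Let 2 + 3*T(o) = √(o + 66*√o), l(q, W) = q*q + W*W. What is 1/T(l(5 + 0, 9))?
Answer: -1/(⅔ - √(106 + 66*√106)/3) ≈ 0.11527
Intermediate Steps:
l(q, W) = W² + q² (l(q, W) = q² + W² = W² + q²)
T(o) = -⅔ + √(o + 66*√o)/3
1/T(l(5 + 0, 9)) = 1/(-⅔ + √((9² + (5 + 0)²) + 66*√(9² + (5 + 0)²))/3) = 1/(-⅔ + √((81 + 5²) + 66*√(81 + 5²))/3) = 1/(-⅔ + √((81 + 25) + 66*√(81 + 25))/3) = 1/(-⅔ + √(106 + 66*√106)/3)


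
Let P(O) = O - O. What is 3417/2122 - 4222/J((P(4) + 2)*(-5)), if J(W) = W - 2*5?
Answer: 1128428/5305 ≈ 212.71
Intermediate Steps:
P(O) = 0
J(W) = -10 + W (J(W) = W - 10 = -10 + W)
3417/2122 - 4222/J((P(4) + 2)*(-5)) = 3417/2122 - 4222/(-10 + (0 + 2)*(-5)) = 3417*(1/2122) - 4222/(-10 + 2*(-5)) = 3417/2122 - 4222/(-10 - 10) = 3417/2122 - 4222/(-20) = 3417/2122 - 4222*(-1/20) = 3417/2122 + 2111/10 = 1128428/5305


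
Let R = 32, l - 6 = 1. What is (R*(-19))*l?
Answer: -4256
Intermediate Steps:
l = 7 (l = 6 + 1 = 7)
(R*(-19))*l = (32*(-19))*7 = -608*7 = -4256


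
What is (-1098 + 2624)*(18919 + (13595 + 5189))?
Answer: 57534778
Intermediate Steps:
(-1098 + 2624)*(18919 + (13595 + 5189)) = 1526*(18919 + 18784) = 1526*37703 = 57534778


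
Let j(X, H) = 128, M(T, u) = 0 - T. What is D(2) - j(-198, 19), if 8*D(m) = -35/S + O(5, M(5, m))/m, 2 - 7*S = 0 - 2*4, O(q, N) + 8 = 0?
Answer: -2105/16 ≈ -131.56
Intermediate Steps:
M(T, u) = -T
O(q, N) = -8 (O(q, N) = -8 + 0 = -8)
S = 10/7 (S = 2/7 - (0 - 2*4)/7 = 2/7 - (0 - 8)/7 = 2/7 - ⅐*(-8) = 2/7 + 8/7 = 10/7 ≈ 1.4286)
D(m) = -49/16 - 1/m (D(m) = (-35/10/7 - 8/m)/8 = (-35*7/10 - 8/m)/8 = (-49/2 - 8/m)/8 = -49/16 - 1/m)
D(2) - j(-198, 19) = (-49/16 - 1/2) - 1*128 = (-49/16 - 1*½) - 128 = (-49/16 - ½) - 128 = -57/16 - 128 = -2105/16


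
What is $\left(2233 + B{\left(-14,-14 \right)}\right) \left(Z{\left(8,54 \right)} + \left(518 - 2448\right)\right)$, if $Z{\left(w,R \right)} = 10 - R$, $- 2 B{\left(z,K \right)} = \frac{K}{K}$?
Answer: $-4406955$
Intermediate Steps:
$B{\left(z,K \right)} = - \frac{1}{2}$ ($B{\left(z,K \right)} = - \frac{K \frac{1}{K}}{2} = \left(- \frac{1}{2}\right) 1 = - \frac{1}{2}$)
$\left(2233 + B{\left(-14,-14 \right)}\right) \left(Z{\left(8,54 \right)} + \left(518 - 2448\right)\right) = \left(2233 - \frac{1}{2}\right) \left(\left(10 - 54\right) + \left(518 - 2448\right)\right) = \frac{4465 \left(\left(10 - 54\right) + \left(518 - 2448\right)\right)}{2} = \frac{4465 \left(-44 - 1930\right)}{2} = \frac{4465}{2} \left(-1974\right) = -4406955$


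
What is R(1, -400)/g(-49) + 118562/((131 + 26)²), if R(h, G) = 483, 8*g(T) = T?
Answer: -12776314/172543 ≈ -74.047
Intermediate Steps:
g(T) = T/8
R(1, -400)/g(-49) + 118562/((131 + 26)²) = 483/(((⅛)*(-49))) + 118562/((131 + 26)²) = 483/(-49/8) + 118562/(157²) = 483*(-8/49) + 118562/24649 = -552/7 + 118562*(1/24649) = -552/7 + 118562/24649 = -12776314/172543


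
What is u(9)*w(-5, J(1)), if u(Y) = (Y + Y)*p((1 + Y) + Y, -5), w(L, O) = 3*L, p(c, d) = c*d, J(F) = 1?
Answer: 25650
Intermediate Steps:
u(Y) = 2*Y*(-5 - 10*Y) (u(Y) = (Y + Y)*(((1 + Y) + Y)*(-5)) = (2*Y)*((1 + 2*Y)*(-5)) = (2*Y)*(-5 - 10*Y) = 2*Y*(-5 - 10*Y))
u(9)*w(-5, J(1)) = (10*9*(-1 - 2*9))*(3*(-5)) = (10*9*(-1 - 18))*(-15) = (10*9*(-19))*(-15) = -1710*(-15) = 25650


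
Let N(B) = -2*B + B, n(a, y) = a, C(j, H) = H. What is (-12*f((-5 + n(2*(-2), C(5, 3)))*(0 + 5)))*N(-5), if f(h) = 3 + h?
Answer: 2520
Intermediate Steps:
N(B) = -B
(-12*f((-5 + n(2*(-2), C(5, 3)))*(0 + 5)))*N(-5) = (-12*(3 + (-5 + 2*(-2))*(0 + 5)))*(-1*(-5)) = -12*(3 + (-5 - 4)*5)*5 = -12*(3 - 9*5)*5 = -12*(3 - 45)*5 = -12*(-42)*5 = 504*5 = 2520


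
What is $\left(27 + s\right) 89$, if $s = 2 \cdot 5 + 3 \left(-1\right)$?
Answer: $3026$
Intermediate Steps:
$s = 7$ ($s = 10 - 3 = 7$)
$\left(27 + s\right) 89 = \left(27 + 7\right) 89 = 34 \cdot 89 = 3026$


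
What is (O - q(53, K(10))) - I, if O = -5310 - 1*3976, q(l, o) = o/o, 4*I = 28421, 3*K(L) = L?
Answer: -65569/4 ≈ -16392.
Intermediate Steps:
K(L) = L/3
I = 28421/4 (I = (¼)*28421 = 28421/4 ≈ 7105.3)
q(l, o) = 1
O = -9286 (O = -5310 - 3976 = -9286)
(O - q(53, K(10))) - I = (-9286 - 1*1) - 1*28421/4 = (-9286 - 1) - 28421/4 = -9287 - 28421/4 = -65569/4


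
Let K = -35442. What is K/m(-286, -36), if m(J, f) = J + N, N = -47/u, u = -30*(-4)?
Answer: 4253040/34367 ≈ 123.75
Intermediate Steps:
u = 120
N = -47/120 ≈ -0.39167
m(J, f) = -47/120 + J (m(J, f) = J - 47/120 = -47/120 + J)
K/m(-286, -36) = -35442/(-47/120 - 286) = -35442/(-34367/120) = -35442*(-120/34367) = 4253040/34367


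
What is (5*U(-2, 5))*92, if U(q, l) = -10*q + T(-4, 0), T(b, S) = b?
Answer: 7360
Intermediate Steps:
U(q, l) = -4 - 10*q (U(q, l) = -10*q - 4 = -4 - 10*q)
(5*U(-2, 5))*92 = (5*(-4 - 10*(-2)))*92 = (5*(-4 + 20))*92 = (5*16)*92 = 80*92 = 7360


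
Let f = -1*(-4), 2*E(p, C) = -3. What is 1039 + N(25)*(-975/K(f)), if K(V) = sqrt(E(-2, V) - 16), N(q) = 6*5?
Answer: 1039 + 5850*I*sqrt(70)/7 ≈ 1039.0 + 6992.1*I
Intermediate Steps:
E(p, C) = -3/2 (E(p, C) = (1/2)*(-3) = -3/2)
N(q) = 30
f = 4
K(V) = I*sqrt(70)/2 (K(V) = sqrt(-3/2 - 16) = sqrt(-35/2) = I*sqrt(70)/2)
1039 + N(25)*(-975/K(f)) = 1039 + 30*(-975*(-I*sqrt(70)/35)) = 1039 + 30*(-(-195)*I*sqrt(70)/7) = 1039 + 30*(195*I*sqrt(70)/7) = 1039 + 5850*I*sqrt(70)/7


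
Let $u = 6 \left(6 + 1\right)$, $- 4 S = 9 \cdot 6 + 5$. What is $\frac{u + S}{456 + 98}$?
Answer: $\frac{109}{2216} \approx 0.049188$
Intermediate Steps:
$S = - \frac{59}{4}$ ($S = - \frac{9 \cdot 6 + 5}{4} = - \frac{54 + 5}{4} = \left(- \frac{1}{4}\right) 59 = - \frac{59}{4} \approx -14.75$)
$u = 42$ ($u = 6 \cdot 7 = 42$)
$\frac{u + S}{456 + 98} = \frac{42 - \frac{59}{4}}{456 + 98} = \frac{109}{4 \cdot 554} = \frac{109}{4} \cdot \frac{1}{554} = \frac{109}{2216}$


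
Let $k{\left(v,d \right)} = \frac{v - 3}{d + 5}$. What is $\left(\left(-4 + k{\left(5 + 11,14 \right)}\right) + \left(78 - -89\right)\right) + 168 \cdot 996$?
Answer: $\frac{3182342}{19} \approx 1.6749 \cdot 10^{5}$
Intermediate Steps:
$k{\left(v,d \right)} = \frac{-3 + v}{5 + d}$
$\left(\left(-4 + k{\left(5 + 11,14 \right)}\right) + \left(78 - -89\right)\right) + 168 \cdot 996 = \left(\left(-4 + \frac{-3 + \left(5 + 11\right)}{5 + 14}\right) + \left(78 - -89\right)\right) + 168 \cdot 996 = \left(\left(-4 + \frac{-3 + 16}{19}\right) + \left(78 + 89\right)\right) + 167328 = \left(\left(-4 + \frac{1}{19} \cdot 13\right) + 167\right) + 167328 = \left(\left(-4 + \frac{13}{19}\right) + 167\right) + 167328 = \left(- \frac{63}{19} + 167\right) + 167328 = \frac{3110}{19} + 167328 = \frac{3182342}{19}$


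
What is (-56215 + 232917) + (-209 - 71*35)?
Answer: 174008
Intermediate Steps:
(-56215 + 232917) + (-209 - 71*35) = 176702 + (-209 - 2485) = 176702 - 2694 = 174008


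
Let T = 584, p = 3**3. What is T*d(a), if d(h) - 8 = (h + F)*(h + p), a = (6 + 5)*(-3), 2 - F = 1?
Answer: 116800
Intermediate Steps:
p = 27
F = 1 (F = 2 - 1*1 = 2 - 1 = 1)
a = -33 (a = 11*(-3) = -33)
d(h) = 8 + (1 + h)*(27 + h) (d(h) = 8 + (h + 1)*(h + 27) = 8 + (1 + h)*(27 + h))
T*d(a) = 584*(35 + (-33)**2 + 28*(-33)) = 584*(35 + 1089 - 924) = 584*200 = 116800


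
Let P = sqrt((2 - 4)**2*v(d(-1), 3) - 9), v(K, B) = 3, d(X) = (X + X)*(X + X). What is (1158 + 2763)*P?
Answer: 3921*sqrt(3) ≈ 6791.4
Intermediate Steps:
d(X) = 4*X**2 (d(X) = (2*X)*(2*X) = 4*X**2)
P = sqrt(3) (P = sqrt((2 - 4)**2*3 - 9) = sqrt((-2)**2*3 - 9) = sqrt(4*3 - 9) = sqrt(12 - 9) = sqrt(3) ≈ 1.7320)
(1158 + 2763)*P = (1158 + 2763)*sqrt(3) = 3921*sqrt(3)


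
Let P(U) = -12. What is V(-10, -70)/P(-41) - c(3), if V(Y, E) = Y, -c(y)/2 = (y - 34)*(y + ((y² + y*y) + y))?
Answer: -8923/6 ≈ -1487.2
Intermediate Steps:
c(y) = -2*(-34 + y)*(2*y + 2*y²) (c(y) = -2*(y - 34)*(y + ((y² + y*y) + y)) = -2*(-34 + y)*(y + ((y² + y²) + y)) = -2*(-34 + y)*(y + (2*y² + y)) = -2*(-34 + y)*(y + (y + 2*y²)) = -2*(-34 + y)*(2*y + 2*y²))
V(-10, -70)/P(-41) - c(3) = -10/(-12) - 4*3*(34 - 1*3² + 33*3) = -10*(-1/12) - 4*3*(34 - 1*9 + 99) = ⅚ - 4*3*(34 - 9 + 99) = ⅚ - 4*3*124 = ⅚ - 1*1488 = ⅚ - 1488 = -8923/6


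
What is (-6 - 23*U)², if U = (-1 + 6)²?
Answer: 337561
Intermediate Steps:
U = 25 (U = 5² = 25)
(-6 - 23*U)² = (-6 - 23*25)² = (-6 - 575)² = (-581)² = 337561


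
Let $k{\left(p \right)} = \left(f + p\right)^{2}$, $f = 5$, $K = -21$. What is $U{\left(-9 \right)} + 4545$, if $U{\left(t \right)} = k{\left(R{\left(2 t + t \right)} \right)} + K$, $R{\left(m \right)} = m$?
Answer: $5008$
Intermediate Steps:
$k{\left(p \right)} = \left(5 + p\right)^{2}$
$U{\left(t \right)} = -21 + \left(5 + 3 t\right)^{2}$ ($U{\left(t \right)} = \left(5 + \left(2 t + t\right)\right)^{2} - 21 = \left(5 + 3 t\right)^{2} - 21 = -21 + \left(5 + 3 t\right)^{2}$)
$U{\left(-9 \right)} + 4545 = \left(-21 + \left(5 + 3 \left(-9\right)\right)^{2}\right) + 4545 = \left(-21 + \left(5 - 27\right)^{2}\right) + 4545 = \left(-21 + \left(-22\right)^{2}\right) + 4545 = \left(-21 + 484\right) + 4545 = 463 + 4545 = 5008$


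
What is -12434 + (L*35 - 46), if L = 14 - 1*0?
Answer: -11990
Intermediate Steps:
L = 14 (L = 14 + 0 = 14)
-12434 + (L*35 - 46) = -12434 + (14*35 - 46) = -12434 + (490 - 46) = -12434 + 444 = -11990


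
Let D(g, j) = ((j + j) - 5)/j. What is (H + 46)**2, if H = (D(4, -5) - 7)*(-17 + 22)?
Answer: 676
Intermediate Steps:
D(g, j) = (-5 + 2*j)/j (D(g, j) = (2*j - 5)/j = (-5 + 2*j)/j)
H = -20 (H = ((2 - 5/(-5)) - 7)*(-17 + 22) = ((2 - 5*(-1/5)) - 7)*5 = ((2 + 1) - 7)*5 = (3 - 7)*5 = -4*5 = -20)
(H + 46)**2 = (-20 + 46)**2 = 26**2 = 676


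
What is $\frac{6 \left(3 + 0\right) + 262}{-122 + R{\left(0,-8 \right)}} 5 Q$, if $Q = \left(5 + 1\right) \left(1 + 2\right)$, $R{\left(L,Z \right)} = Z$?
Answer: $- \frac{2520}{13} \approx -193.85$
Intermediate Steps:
$Q = 18$ ($Q = 6 \cdot 3 = 18$)
$\frac{6 \left(3 + 0\right) + 262}{-122 + R{\left(0,-8 \right)}} 5 Q = \frac{6 \left(3 + 0\right) + 262}{-122 - 8} \cdot 5 \cdot 18 = \frac{6 \cdot 3 + 262}{-130} \cdot 90 = \left(18 + 262\right) \left(- \frac{1}{130}\right) 90 = 280 \left(- \frac{1}{130}\right) 90 = \left(- \frac{28}{13}\right) 90 = - \frac{2520}{13}$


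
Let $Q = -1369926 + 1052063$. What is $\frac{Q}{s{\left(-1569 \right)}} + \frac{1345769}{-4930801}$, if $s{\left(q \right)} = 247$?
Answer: $- \frac{120588584862}{93685219} \approx -1287.2$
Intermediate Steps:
$Q = -317863$
$\frac{Q}{s{\left(-1569 \right)}} + \frac{1345769}{-4930801} = - \frac{317863}{247} + \frac{1345769}{-4930801} = \left(-317863\right) \frac{1}{247} + 1345769 \left(- \frac{1}{4930801}\right) = - \frac{24451}{19} - \frac{1345769}{4930801} = - \frac{120588584862}{93685219}$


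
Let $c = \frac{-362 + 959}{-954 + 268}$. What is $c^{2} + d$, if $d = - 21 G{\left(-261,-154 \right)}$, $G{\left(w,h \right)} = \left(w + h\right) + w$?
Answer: $\frac{6680937225}{470596} \approx 14197.0$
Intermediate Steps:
$G{\left(w,h \right)} = h + 2 w$ ($G{\left(w,h \right)} = \left(h + w\right) + w = h + 2 w$)
$d = 14196$ ($d = - 21 \left(-154 + 2 \left(-261\right)\right) = - 21 \left(-154 - 522\right) = \left(-21\right) \left(-676\right) = 14196$)
$c = - \frac{597}{686}$ ($c = \frac{597}{-686} = 597 \left(- \frac{1}{686}\right) = - \frac{597}{686} \approx -0.87026$)
$c^{2} + d = \left(- \frac{597}{686}\right)^{2} + 14196 = \frac{356409}{470596} + 14196 = \frac{6680937225}{470596}$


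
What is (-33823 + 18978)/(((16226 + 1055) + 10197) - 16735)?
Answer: -14845/10743 ≈ -1.3818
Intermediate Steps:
(-33823 + 18978)/(((16226 + 1055) + 10197) - 16735) = -14845/((17281 + 10197) - 16735) = -14845/(27478 - 16735) = -14845/10743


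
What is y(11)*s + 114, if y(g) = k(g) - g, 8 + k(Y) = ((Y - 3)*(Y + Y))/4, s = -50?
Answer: -1136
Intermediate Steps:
k(Y) = -8 + Y*(-3 + Y)/2 (k(Y) = -8 + ((Y - 3)*(Y + Y))/4 = -8 + ((-3 + Y)*(2*Y))*(¼) = -8 + (2*Y*(-3 + Y))*(¼) = -8 + Y*(-3 + Y)/2)
y(g) = -8 + g²/2 - 5*g/2 (y(g) = (-8 + g²/2 - 3*g/2) - g = -8 + g²/2 - 5*g/2)
y(11)*s + 114 = (-8 + (½)*11² - 5/2*11)*(-50) + 114 = (-8 + (½)*121 - 55/2)*(-50) + 114 = (-8 + 121/2 - 55/2)*(-50) + 114 = 25*(-50) + 114 = -1250 + 114 = -1136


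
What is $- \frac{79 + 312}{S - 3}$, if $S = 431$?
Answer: $- \frac{391}{428} \approx -0.91355$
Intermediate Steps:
$- \frac{79 + 312}{S - 3} = - \frac{79 + 312}{431 - 3} = - \frac{391}{428}$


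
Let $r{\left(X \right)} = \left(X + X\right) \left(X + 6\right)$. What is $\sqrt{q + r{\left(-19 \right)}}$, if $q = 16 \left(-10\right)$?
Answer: $\sqrt{334} \approx 18.276$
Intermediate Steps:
$q = -160$
$r{\left(X \right)} = 2 X \left(6 + X\right)$
$\sqrt{q + r{\left(-19 \right)}} = \sqrt{-160 + 2 \left(-19\right) \left(6 - 19\right)} = \sqrt{-160 + 2 \left(-19\right) \left(-13\right)} = \sqrt{-160 + 494} = \sqrt{334}$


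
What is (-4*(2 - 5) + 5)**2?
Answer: 289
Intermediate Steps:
(-4*(2 - 5) + 5)**2 = (-4*(-3) + 5)**2 = (12 + 5)**2 = 17**2 = 289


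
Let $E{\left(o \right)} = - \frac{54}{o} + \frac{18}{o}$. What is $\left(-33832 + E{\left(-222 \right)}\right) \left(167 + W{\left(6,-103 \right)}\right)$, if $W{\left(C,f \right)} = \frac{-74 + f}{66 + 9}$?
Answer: $- \frac{5152318248}{925} \approx -5.5701 \cdot 10^{6}$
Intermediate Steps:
$W{\left(C,f \right)} = - \frac{74}{75} + \frac{f}{75}$ ($W{\left(C,f \right)} = \frac{-74 + f}{75} = \left(-74 + f\right) \frac{1}{75} = - \frac{74}{75} + \frac{f}{75}$)
$E{\left(o \right)} = - \frac{36}{o}$
$\left(-33832 + E{\left(-222 \right)}\right) \left(167 + W{\left(6,-103 \right)}\right) = \left(-33832 - \frac{36}{-222}\right) \left(167 + \left(- \frac{74}{75} + \frac{1}{75} \left(-103\right)\right)\right) = \left(-33832 - - \frac{6}{37}\right) \left(167 - \frac{59}{25}\right) = \left(-33832 + \frac{6}{37}\right) \left(167 - \frac{59}{25}\right) = \left(- \frac{1251778}{37}\right) \frac{4116}{25} = - \frac{5152318248}{925}$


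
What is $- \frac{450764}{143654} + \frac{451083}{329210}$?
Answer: $- \frac{5971152797}{3378023810} \approx -1.7676$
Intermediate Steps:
$- \frac{450764}{143654} + \frac{451083}{329210} = \left(-450764\right) \frac{1}{143654} + 451083 \cdot \frac{1}{329210} = - \frac{225382}{71827} + \frac{451083}{329210} = - \frac{5971152797}{3378023810}$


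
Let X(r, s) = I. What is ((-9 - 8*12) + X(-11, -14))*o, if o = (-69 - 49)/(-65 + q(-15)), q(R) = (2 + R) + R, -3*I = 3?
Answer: -12508/93 ≈ -134.49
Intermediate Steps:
I = -1 (I = -⅓*3 = -1)
X(r, s) = -1
q(R) = 2 + 2*R
o = 118/93 (o = (-69 - 49)/(-65 + (2 + 2*(-15))) = -118/(-65 + (2 - 30)) = -118/(-65 - 28) = -118/(-93) = -118*(-1/93) = 118/93 ≈ 1.2688)
((-9 - 8*12) + X(-11, -14))*o = ((-9 - 8*12) - 1)*(118/93) = ((-9 - 96) - 1)*(118/93) = (-105 - 1)*(118/93) = -106*118/93 = -12508/93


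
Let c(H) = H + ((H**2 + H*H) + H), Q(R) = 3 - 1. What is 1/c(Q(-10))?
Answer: 1/12 ≈ 0.083333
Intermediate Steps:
Q(R) = 2
c(H) = 2*H + 2*H**2 (c(H) = H + ((H**2 + H**2) + H) = H + (2*H**2 + H) = H + (H + 2*H**2) = 2*H + 2*H**2)
1/c(Q(-10)) = 1/(2*2*(1 + 2)) = 1/(2*2*3) = 1/12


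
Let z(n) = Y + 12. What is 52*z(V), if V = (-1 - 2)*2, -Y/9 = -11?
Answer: 5772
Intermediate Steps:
Y = 99 (Y = -9*(-11) = 99)
V = -6 (V = -3*2 = -6)
z(n) = 111 (z(n) = 99 + 12 = 111)
52*z(V) = 52*111 = 5772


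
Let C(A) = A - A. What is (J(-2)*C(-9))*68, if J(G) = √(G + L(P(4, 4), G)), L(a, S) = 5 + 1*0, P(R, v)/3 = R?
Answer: 0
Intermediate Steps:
P(R, v) = 3*R
C(A) = 0
L(a, S) = 5 (L(a, S) = 5 + 0 = 5)
J(G) = √(5 + G) (J(G) = √(G + 5) = √(5 + G))
(J(-2)*C(-9))*68 = (√(5 - 2)*0)*68 = (√3*0)*68 = 0*68 = 0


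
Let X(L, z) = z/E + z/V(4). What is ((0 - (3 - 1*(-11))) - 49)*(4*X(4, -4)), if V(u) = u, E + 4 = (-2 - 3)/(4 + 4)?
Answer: 1260/37 ≈ 34.054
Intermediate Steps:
E = -37/8 (E = -4 + (-2 - 3)/(4 + 4) = -4 - 5/8 = -37/8 ≈ -4.6250)
X(L, z) = 5*z/148 (X(L, z) = z/(-37/8) + z/4 = z*(-8/37) + z*(1/4) = -8*z/37 + z/4 = 5*z/148)
((0 - (3 - 1*(-11))) - 49)*(4*X(4, -4)) = ((0 - (3 - 1*(-11))) - 49)*(4*((5/148)*(-4))) = ((0 - (3 + 11)) - 49)*(4*(-5/37)) = ((0 - 1*14) - 49)*(-20/37) = ((0 - 14) - 49)*(-20/37) = (-14 - 49)*(-20/37) = -63*(-20/37) = 1260/37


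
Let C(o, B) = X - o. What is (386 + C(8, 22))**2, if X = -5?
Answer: 139129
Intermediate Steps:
C(o, B) = -5 - o
(386 + C(8, 22))**2 = (386 + (-5 - 1*8))**2 = (386 + (-5 - 8))**2 = (386 - 13)**2 = 373**2 = 139129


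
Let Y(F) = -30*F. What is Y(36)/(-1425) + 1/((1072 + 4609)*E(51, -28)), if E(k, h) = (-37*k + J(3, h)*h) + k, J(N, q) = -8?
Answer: 34703131/45788860 ≈ 0.75789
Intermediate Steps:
E(k, h) = -36*k - 8*h (E(k, h) = (-37*k - 8*h) + k = -36*k - 8*h)
Y(36)/(-1425) + 1/((1072 + 4609)*E(51, -28)) = -30*36/(-1425) + 1/((1072 + 4609)*(-36*51 - 8*(-28))) = -1080*(-1/1425) + 1/(5681*(-1836 + 224)) = 72/95 + (1/5681)/(-1612) = 72/95 + (1/5681)*(-1/1612) = 72/95 - 1/9157772 = 34703131/45788860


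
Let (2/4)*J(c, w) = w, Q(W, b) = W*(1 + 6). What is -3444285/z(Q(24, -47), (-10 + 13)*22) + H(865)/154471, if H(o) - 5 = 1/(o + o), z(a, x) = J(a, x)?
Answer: -153405485884103/5879166260 ≈ -26093.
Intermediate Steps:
Q(W, b) = 7*W (Q(W, b) = W*7 = 7*W)
J(c, w) = 2*w
z(a, x) = 2*x
H(o) = 5 + 1/(2*o) (H(o) = 5 + 1/(o + o) = 5 + 1/(2*o))
-3444285/z(Q(24, -47), (-10 + 13)*22) + H(865)/154471 = -3444285*1/(44*(-10 + 13)) + (5 + (½)/865)/154471 = -3444285/(2*(3*22)) + (5 + (½)*(1/865))*(1/154471) = -3444285/(2*66) + (5 + 1/1730)*(1/154471) = -3444285/132 + (8651/1730)*(1/154471) = -3444285*1/132 + 8651/267234830 = -1148095/44 + 8651/267234830 = -153405485884103/5879166260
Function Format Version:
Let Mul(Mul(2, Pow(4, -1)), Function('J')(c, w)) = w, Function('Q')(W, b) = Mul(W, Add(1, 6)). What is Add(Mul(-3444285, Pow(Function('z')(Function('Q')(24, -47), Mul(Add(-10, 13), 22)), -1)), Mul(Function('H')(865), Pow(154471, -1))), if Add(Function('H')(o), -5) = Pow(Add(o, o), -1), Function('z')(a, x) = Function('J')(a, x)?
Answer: Rational(-153405485884103, 5879166260) ≈ -26093.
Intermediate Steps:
Function('Q')(W, b) = Mul(7, W) (Function('Q')(W, b) = Mul(W, 7) = Mul(7, W))
Function('J')(c, w) = Mul(2, w)
Function('z')(a, x) = Mul(2, x)
Function('H')(o) = Add(5, Mul(Rational(1, 2), Pow(o, -1))) (Function('H')(o) = Add(5, Pow(Add(o, o), -1)) = Add(5, Pow(Mul(2, o), -1)) = Add(5, Mul(Rational(1, 2), Pow(o, -1))))
Add(Mul(-3444285, Pow(Function('z')(Function('Q')(24, -47), Mul(Add(-10, 13), 22)), -1)), Mul(Function('H')(865), Pow(154471, -1))) = Add(Mul(-3444285, Pow(Mul(2, Mul(Add(-10, 13), 22)), -1)), Mul(Add(5, Mul(Rational(1, 2), Pow(865, -1))), Pow(154471, -1))) = Add(Mul(-3444285, Pow(Mul(2, Mul(3, 22)), -1)), Mul(Add(5, Mul(Rational(1, 2), Rational(1, 865))), Rational(1, 154471))) = Add(Mul(-3444285, Pow(Mul(2, 66), -1)), Mul(Add(5, Rational(1, 1730)), Rational(1, 154471))) = Add(Mul(-3444285, Pow(132, -1)), Mul(Rational(8651, 1730), Rational(1, 154471))) = Add(Mul(-3444285, Rational(1, 132)), Rational(8651, 267234830)) = Add(Rational(-1148095, 44), Rational(8651, 267234830)) = Rational(-153405485884103, 5879166260)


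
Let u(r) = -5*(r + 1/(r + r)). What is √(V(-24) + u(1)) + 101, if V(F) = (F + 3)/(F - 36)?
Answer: 101 + I*√715/10 ≈ 101.0 + 2.674*I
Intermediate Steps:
u(r) = -5*r - 5/(2*r) (u(r) = -5*(r + 1/(2*r)) = -5*r - 5/(2*r))
V(F) = (3 + F)/(-36 + F)
√(V(-24) + u(1)) + 101 = √((3 - 24)/(-36 - 24) + (-5*1 - 5/2/1)) + 101 = √(-21/(-60) + (-5 - 5/2*1)) + 101 = √(-1/60*(-21) + (-5 - 5/2)) + 101 = √(7/20 - 15/2) + 101 = √(-143/20) + 101 = I*√715/10 + 101 = 101 + I*√715/10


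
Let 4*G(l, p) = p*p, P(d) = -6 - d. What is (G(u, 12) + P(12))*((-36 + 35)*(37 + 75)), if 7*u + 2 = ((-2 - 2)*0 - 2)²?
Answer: -2016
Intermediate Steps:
u = 2/7 (u = -2/7 + ((-2 - 2)*0 - 2)²/7 = -2/7 + (-4*0 - 2)²/7 = -2/7 + (0 - 2)²/7 = -2/7 + (⅐)*(-2)² = -2/7 + (⅐)*4 = -2/7 + 4/7 = 2/7 ≈ 0.28571)
G(l, p) = p²/4 (G(l, p) = (p*p)/4 = p²/4)
(G(u, 12) + P(12))*((-36 + 35)*(37 + 75)) = ((¼)*12² + (-6 - 1*12))*((-36 + 35)*(37 + 75)) = ((¼)*144 + (-6 - 12))*(-1*112) = (36 - 18)*(-112) = 18*(-112) = -2016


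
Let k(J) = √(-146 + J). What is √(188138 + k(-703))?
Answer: √(188138 + I*√849) ≈ 433.75 + 0.034*I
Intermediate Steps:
√(188138 + k(-703)) = √(188138 + √(-146 - 703)) = √(188138 + √(-849)) = √(188138 + I*√849)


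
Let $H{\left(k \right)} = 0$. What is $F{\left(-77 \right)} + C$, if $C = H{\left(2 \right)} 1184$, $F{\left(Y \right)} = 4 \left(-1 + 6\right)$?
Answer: $20$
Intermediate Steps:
$F{\left(Y \right)} = 20$ ($F{\left(Y \right)} = 4 \cdot 5 = 20$)
$C = 0$ ($C = 0 \cdot 1184 = 0$)
$F{\left(-77 \right)} + C = 20 + 0 = 20$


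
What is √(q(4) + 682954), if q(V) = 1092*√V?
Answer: √685138 ≈ 827.73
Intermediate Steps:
√(q(4) + 682954) = √(1092*√4 + 682954) = √(1092*2 + 682954) = √(2184 + 682954) = √685138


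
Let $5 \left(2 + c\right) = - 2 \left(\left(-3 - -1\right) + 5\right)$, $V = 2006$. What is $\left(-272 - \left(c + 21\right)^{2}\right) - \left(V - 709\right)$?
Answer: $- \frac{47146}{25} \approx -1885.8$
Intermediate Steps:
$c = - \frac{16}{5}$ ($c = -2 + \frac{\left(-2\right) \left(\left(-3 - -1\right) + 5\right)}{5} = -2 + \frac{\left(-2\right) \left(\left(-3 + 1\right) + 5\right)}{5} = -2 + \frac{\left(-2\right) \left(-2 + 5\right)}{5} = -2 + \frac{\left(-2\right) 3}{5} = -2 + \frac{1}{5} \left(-6\right) = -2 - \frac{6}{5} = - \frac{16}{5} \approx -3.2$)
$\left(-272 - \left(c + 21\right)^{2}\right) - \left(V - 709\right) = \left(-272 - \left(- \frac{16}{5} + 21\right)^{2}\right) - \left(2006 - 709\right) = \left(-272 - \left(\frac{89}{5}\right)^{2}\right) - \left(2006 - 709\right) = \left(-272 - \frac{7921}{25}\right) - 1297 = - \frac{14721}{25} - 1297 = - \frac{47146}{25}$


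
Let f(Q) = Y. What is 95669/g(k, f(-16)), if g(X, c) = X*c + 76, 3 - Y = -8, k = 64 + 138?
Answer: 95669/2298 ≈ 41.631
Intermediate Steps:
k = 202
Y = 11 (Y = 3 - 1*(-8) = 3 + 8 = 11)
f(Q) = 11
g(X, c) = 76 + X*c
95669/g(k, f(-16)) = 95669/(76 + 202*11) = 95669/(76 + 2222) = 95669/2298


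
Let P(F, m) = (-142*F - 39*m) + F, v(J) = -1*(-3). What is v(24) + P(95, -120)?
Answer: -8712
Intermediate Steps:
v(J) = 3
P(F, m) = -141*F - 39*m
v(24) + P(95, -120) = 3 + (-141*95 - 39*(-120)) = 3 + (-13395 + 4680) = 3 - 8715 = -8712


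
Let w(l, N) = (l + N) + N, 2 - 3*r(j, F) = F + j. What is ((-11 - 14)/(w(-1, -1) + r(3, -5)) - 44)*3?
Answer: -87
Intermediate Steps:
r(j, F) = ⅔ - F/3 - j/3 (r(j, F) = ⅔ - (F + j)/3 = ⅔ + (-F/3 - j/3) = ⅔ - F/3 - j/3)
w(l, N) = l + 2*N (w(l, N) = (N + l) + N = l + 2*N)
((-11 - 14)/(w(-1, -1) + r(3, -5)) - 44)*3 = ((-11 - 14)/((-1 + 2*(-1)) + (⅔ - ⅓*(-5) - ⅓*3)) - 44)*3 = (-25/((-1 - 2) + (⅔ + 5/3 - 1)) - 44)*3 = (-25/(-3 + 4/3) - 44)*3 = (-25/(-5/3) - 44)*3 = (-25*(-⅗) - 44)*3 = (15 - 44)*3 = -29*3 = -87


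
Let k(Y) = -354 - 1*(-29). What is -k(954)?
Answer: 325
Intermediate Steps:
k(Y) = -325 (k(Y) = -354 + 29 = -325)
-k(954) = -1*(-325) = 325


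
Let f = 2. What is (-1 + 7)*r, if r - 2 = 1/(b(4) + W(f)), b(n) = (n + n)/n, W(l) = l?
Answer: 27/2 ≈ 13.500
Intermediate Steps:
b(n) = 2 (b(n) = (2*n)/n = 2)
r = 9/4 (r = 2 + 1/(2 + 2) = 2 + 1/4 = 2 + ¼ = 9/4 ≈ 2.2500)
(-1 + 7)*r = (-1 + 7)*(9/4) = 6*(9/4) = 27/2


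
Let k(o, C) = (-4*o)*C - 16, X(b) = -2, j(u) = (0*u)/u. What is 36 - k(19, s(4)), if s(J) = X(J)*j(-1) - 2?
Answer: -100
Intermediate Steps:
j(u) = 0 (j(u) = 0/u = 0)
s(J) = -2 (s(J) = -2*0 - 2 = 0 - 2 = -2)
k(o, C) = -16 - 4*C*o (k(o, C) = -4*C*o - 16 = -16 - 4*C*o)
36 - k(19, s(4)) = 36 - (-16 - 4*(-2)*19) = 36 - (-16 + 152) = 36 - 1*136 = 36 - 136 = -100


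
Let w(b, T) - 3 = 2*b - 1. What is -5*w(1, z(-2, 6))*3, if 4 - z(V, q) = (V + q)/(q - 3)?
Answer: -60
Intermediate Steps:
z(V, q) = 4 - (V + q)/(-3 + q) (z(V, q) = 4 - (V + q)/(q - 3) = 4 - (V + q)/(-3 + q))
w(b, T) = 2 + 2*b (w(b, T) = 3 + (2*b - 1) = 3 + (-1 + 2*b) = 2 + 2*b)
-5*w(1, z(-2, 6))*3 = -5*(2 + 2*1)*3 = -5*(2 + 2)*3 = -5*4*3 = -20*3 = -60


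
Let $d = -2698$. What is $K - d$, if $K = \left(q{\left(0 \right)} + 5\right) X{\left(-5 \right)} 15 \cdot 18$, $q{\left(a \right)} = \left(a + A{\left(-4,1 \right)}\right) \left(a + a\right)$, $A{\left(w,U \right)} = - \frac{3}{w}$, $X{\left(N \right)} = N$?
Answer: $-4052$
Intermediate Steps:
$q{\left(a \right)} = 2 a \left(\frac{3}{4} + a\right)$ ($q{\left(a \right)} = \left(a - \frac{3}{-4}\right) \left(a + a\right) = \left(a - - \frac{3}{4}\right) 2 a = \left(a + \frac{3}{4}\right) 2 a = \left(\frac{3}{4} + a\right) 2 a = 2 a \left(\frac{3}{4} + a\right)$)
$K = -6750$ ($K = \left(\frac{1}{2} \cdot 0 \left(3 + 4 \cdot 0\right) + 5\right) \left(-5\right) 15 \cdot 18 = \left(\frac{1}{2} \cdot 0 \left(3 + 0\right) + 5\right) \left(-5\right) 15 \cdot 18 = \left(\frac{1}{2} \cdot 0 \cdot 3 + 5\right) \left(-5\right) 15 \cdot 18 = \left(0 + 5\right) \left(-5\right) 15 \cdot 18 = 5 \left(-5\right) 15 \cdot 18 = \left(-25\right) 15 \cdot 18 = \left(-375\right) 18 = -6750$)
$K - d = -6750 - -2698 = -6750 + 2698 = -4052$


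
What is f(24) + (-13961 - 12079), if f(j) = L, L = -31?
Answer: -26071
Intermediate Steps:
f(j) = -31
f(24) + (-13961 - 12079) = -31 + (-13961 - 12079) = -31 - 26040 = -26071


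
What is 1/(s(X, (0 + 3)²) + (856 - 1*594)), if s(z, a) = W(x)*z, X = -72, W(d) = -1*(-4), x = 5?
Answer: -1/26 ≈ -0.038462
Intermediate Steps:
W(d) = 4
s(z, a) = 4*z
1/(s(X, (0 + 3)²) + (856 - 1*594)) = 1/(4*(-72) + (856 - 1*594)) = 1/(-288 + (856 - 594)) = 1/(-288 + 262) = 1/(-26) = -1/26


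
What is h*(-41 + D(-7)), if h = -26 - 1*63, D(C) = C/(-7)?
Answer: 3560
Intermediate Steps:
D(C) = -C/7 (D(C) = C*(-⅐) = -C/7)
h = -89 (h = -26 - 63 = -89)
h*(-41 + D(-7)) = -89*(-41 - ⅐*(-7)) = -89*(-41 + 1) = -89*(-40) = 3560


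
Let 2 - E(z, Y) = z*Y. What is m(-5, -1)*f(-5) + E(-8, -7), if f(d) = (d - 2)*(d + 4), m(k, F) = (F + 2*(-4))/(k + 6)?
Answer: -117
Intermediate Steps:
E(z, Y) = 2 - Y*z (E(z, Y) = 2 - z*Y = 2 - Y*z)
m(k, F) = (-8 + F)/(6 + k) (m(k, F) = (F - 8)/(6 + k) = (-8 + F)/(6 + k))
f(d) = (-2 + d)*(4 + d)
m(-5, -1)*f(-5) + E(-8, -7) = ((-8 - 1)/(6 - 5))*(-8 + (-5)² + 2*(-5)) + (2 - 1*(-7)*(-8)) = (-9/1)*(-8 + 25 - 10) + (2 - 56) = (1*(-9))*7 - 54 = -9*7 - 54 = -63 - 54 = -117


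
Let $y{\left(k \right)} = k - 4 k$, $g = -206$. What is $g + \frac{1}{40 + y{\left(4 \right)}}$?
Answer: $- \frac{5767}{28} \approx -205.96$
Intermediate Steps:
$y{\left(k \right)} = - 3 k$
$g + \frac{1}{40 + y{\left(4 \right)}} = -206 + \frac{1}{40 - 12} = -206 + \frac{1}{28} = - \frac{5767}{28}$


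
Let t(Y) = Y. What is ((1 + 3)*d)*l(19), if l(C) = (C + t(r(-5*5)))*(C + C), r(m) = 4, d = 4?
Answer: 13984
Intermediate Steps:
l(C) = 2*C*(4 + C) (l(C) = (C + 4)*(C + C) = (4 + C)*(2*C) = 2*C*(4 + C))
((1 + 3)*d)*l(19) = ((1 + 3)*4)*(2*19*(4 + 19)) = (4*4)*(2*19*23) = 16*874 = 13984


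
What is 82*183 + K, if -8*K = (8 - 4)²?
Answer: 15004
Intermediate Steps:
K = -2 (K = -(8 - 4)²/8 = -⅛*4² = -⅛*16 = -2)
82*183 + K = 82*183 - 2 = 15006 - 2 = 15004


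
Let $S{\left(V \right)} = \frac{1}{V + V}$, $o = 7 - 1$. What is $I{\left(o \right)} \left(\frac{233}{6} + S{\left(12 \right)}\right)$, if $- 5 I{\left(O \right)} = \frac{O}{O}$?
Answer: $- \frac{311}{40} \approx -7.775$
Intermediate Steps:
$o = 6$ ($o = 7 - 1 = 6$)
$S{\left(V \right)} = \frac{1}{2 V}$
$I{\left(O \right)} = - \frac{1}{5}$ ($I{\left(O \right)} = - \frac{O \frac{1}{O}}{5} = \left(- \frac{1}{5}\right) 1 = - \frac{1}{5}$)
$I{\left(o \right)} \left(\frac{233}{6} + S{\left(12 \right)}\right) = - \frac{\frac{233}{6} + \frac{1}{2 \cdot 12}}{5} = - \frac{233 \cdot \frac{1}{6} + \frac{1}{2} \cdot \frac{1}{12}}{5} = - \frac{\frac{233}{6} + \frac{1}{24}}{5} = \left(- \frac{1}{5}\right) \frac{311}{8} = - \frac{311}{40}$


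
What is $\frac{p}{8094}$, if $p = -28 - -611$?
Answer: $\frac{583}{8094} \approx 0.072029$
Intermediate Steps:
$p = 583$ ($p = -28 + 611 = 583$)
$\frac{p}{8094} = \frac{583}{8094}$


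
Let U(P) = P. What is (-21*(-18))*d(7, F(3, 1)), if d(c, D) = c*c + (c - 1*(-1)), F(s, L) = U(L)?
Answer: 21546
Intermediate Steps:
F(s, L) = L
d(c, D) = 1 + c + c**2 (d(c, D) = c**2 + (c + 1) = c**2 + (1 + c) = 1 + c + c**2)
(-21*(-18))*d(7, F(3, 1)) = (-21*(-18))*(1 + 7 + 7**2) = 378*(1 + 7 + 49) = 378*57 = 21546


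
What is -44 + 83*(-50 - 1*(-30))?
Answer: -1704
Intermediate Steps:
-44 + 83*(-50 - 1*(-30)) = -44 + 83*(-50 + 30) = -44 + 83*(-20) = -44 - 1660 = -1704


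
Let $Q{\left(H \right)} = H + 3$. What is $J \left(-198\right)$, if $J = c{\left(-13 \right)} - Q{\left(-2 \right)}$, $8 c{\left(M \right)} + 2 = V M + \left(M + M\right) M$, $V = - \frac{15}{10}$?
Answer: $- \frac{68805}{8} \approx -8600.6$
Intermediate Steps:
$Q{\left(H \right)} = 3 + H$
$V = - \frac{3}{2}$ ($V = \left(-15\right) \frac{1}{10} = - \frac{3}{2} \approx -1.5$)
$c{\left(M \right)} = - \frac{1}{4} - \frac{3 M}{16} + \frac{M^{2}}{4}$ ($c{\left(M \right)} = - \frac{1}{4} + \frac{- \frac{3 M}{2} + \left(M + M\right) M}{8} = - \frac{1}{4} + \frac{- \frac{3 M}{2} + 2 M M}{8} = - \frac{1}{4} + \frac{- \frac{3 M}{2} + 2 M^{2}}{8} = - \frac{1}{4} + \frac{2 M^{2} - \frac{3 M}{2}}{8} = - \frac{1}{4} + \left(- \frac{3 M}{16} + \frac{M^{2}}{4}\right) = - \frac{1}{4} - \frac{3 M}{16} + \frac{M^{2}}{4}$)
$J = \frac{695}{16}$ ($J = \left(- \frac{1}{4} - - \frac{39}{16} + \frac{\left(-13\right)^{2}}{4}\right) - \left(3 - 2\right) = \left(- \frac{1}{4} + \frac{39}{16} + \frac{1}{4} \cdot 169\right) - 1 = \left(- \frac{1}{4} + \frac{39}{16} + \frac{169}{4}\right) - 1 = \frac{711}{16} - 1 = \frac{695}{16} \approx 43.438$)
$J \left(-198\right) = \frac{695}{16} \left(-198\right) = - \frac{68805}{8}$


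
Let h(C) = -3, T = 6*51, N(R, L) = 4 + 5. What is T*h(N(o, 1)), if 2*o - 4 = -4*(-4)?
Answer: -918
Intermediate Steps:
o = 10 (o = 2 + (-4*(-4))/2 = 2 + (1/2)*16 = 2 + 8 = 10)
N(R, L) = 9
T = 306
T*h(N(o, 1)) = 306*(-3) = -918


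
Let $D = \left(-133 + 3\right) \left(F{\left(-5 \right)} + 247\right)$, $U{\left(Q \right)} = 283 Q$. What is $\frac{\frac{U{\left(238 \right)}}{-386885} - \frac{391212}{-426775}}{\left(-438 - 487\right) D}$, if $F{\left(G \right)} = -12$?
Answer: $\frac{12260905127}{466588263337015625} \approx 2.6278 \cdot 10^{-8}$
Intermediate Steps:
$D = -30550$ ($D = \left(-133 + 3\right) \left(-12 + 247\right) = \left(-130\right) 235 = -30550$)
$\frac{\frac{U{\left(238 \right)}}{-386885} - \frac{391212}{-426775}}{\left(-438 - 487\right) D} = \frac{\frac{283 \cdot 238}{-386885} - \frac{391212}{-426775}}{\left(-438 - 487\right) \left(-30550\right)} = \frac{67354 \left(- \frac{1}{386885}\right) - - \frac{391212}{426775}}{\left(-925\right) \left(-30550\right)} = \frac{- \frac{67354}{386885} + \frac{391212}{426775}}{28258750} = \frac{24521810254}{33022569175} \cdot \frac{1}{28258750} = \frac{12260905127}{466588263337015625}$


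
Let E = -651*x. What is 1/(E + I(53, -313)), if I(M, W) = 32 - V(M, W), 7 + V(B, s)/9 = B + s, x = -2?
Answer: 1/3737 ≈ 0.00026759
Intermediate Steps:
E = 1302 (E = -651*(-2) = 1302)
V(B, s) = -63 + 9*B + 9*s (V(B, s) = -63 + 9*(B + s) = -63 + (9*B + 9*s) = -63 + 9*B + 9*s)
I(M, W) = 95 - 9*M - 9*W (I(M, W) = 32 - (-63 + 9*M + 9*W) = 32 + (63 - 9*M - 9*W) = 95 - 9*M - 9*W)
1/(E + I(53, -313)) = 1/(1302 + (95 - 9*53 - 9*(-313))) = 1/(1302 + (95 - 477 + 2817)) = 1/(1302 + 2435) = 1/3737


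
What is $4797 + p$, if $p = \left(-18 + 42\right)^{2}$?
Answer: $5373$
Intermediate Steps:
$p = 576$ ($p = 24^{2} = 576$)
$4797 + p = 4797 + 576 = 5373$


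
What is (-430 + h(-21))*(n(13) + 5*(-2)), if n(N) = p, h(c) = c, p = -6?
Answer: 7216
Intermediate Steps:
n(N) = -6
(-430 + h(-21))*(n(13) + 5*(-2)) = (-430 - 21)*(-6 + 5*(-2)) = -451*(-6 - 10) = -451*(-16) = 7216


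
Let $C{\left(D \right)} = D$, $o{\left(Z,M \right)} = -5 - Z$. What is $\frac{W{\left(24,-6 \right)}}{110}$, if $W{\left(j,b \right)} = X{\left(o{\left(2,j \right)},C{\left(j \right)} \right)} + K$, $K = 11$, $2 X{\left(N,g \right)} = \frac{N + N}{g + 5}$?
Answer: $\frac{156}{1595} \approx 0.097806$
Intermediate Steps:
$X{\left(N,g \right)} = \frac{N}{5 + g}$ ($X{\left(N,g \right)} = \frac{\left(N + N\right) \frac{1}{g + 5}}{2} = \frac{2 N \frac{1}{5 + g}}{2} = \frac{N}{5 + g}$)
$W{\left(j,b \right)} = 11 - \frac{7}{5 + j}$ ($W{\left(j,b \right)} = \frac{-5 - 2}{5 + j} + 11 = - \frac{7}{5 + j} + 11 = 11 - \frac{7}{5 + j}$)
$\frac{W{\left(24,-6 \right)}}{110} = \frac{\frac{1}{5 + 24} \left(48 + 11 \cdot 24\right)}{110} = \frac{48 + 264}{29} \cdot \frac{1}{110} = \frac{1}{29} \cdot 312 \cdot \frac{1}{110} = \frac{312}{29} \cdot \frac{1}{110} = \frac{156}{1595}$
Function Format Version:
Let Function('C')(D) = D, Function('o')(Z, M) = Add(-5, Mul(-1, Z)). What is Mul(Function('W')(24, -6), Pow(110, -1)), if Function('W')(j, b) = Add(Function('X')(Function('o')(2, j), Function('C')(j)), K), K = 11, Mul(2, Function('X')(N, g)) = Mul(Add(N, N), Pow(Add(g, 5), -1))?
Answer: Rational(156, 1595) ≈ 0.097806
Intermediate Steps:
Function('X')(N, g) = Mul(N, Pow(Add(5, g), -1)) (Function('X')(N, g) = Mul(Rational(1, 2), Mul(Add(N, N), Pow(Add(g, 5), -1))) = Mul(Rational(1, 2), Mul(Mul(2, N), Pow(Add(5, g), -1))) = Mul(Rational(1, 2), Mul(2, N, Pow(Add(5, g), -1))) = Mul(N, Pow(Add(5, g), -1)))
Function('W')(j, b) = Add(11, Mul(-7, Pow(Add(5, j), -1))) (Function('W')(j, b) = Add(Mul(Add(-5, Mul(-1, 2)), Pow(Add(5, j), -1)), 11) = Add(Mul(Add(-5, -2), Pow(Add(5, j), -1)), 11) = Add(Mul(-7, Pow(Add(5, j), -1)), 11) = Add(11, Mul(-7, Pow(Add(5, j), -1))))
Mul(Function('W')(24, -6), Pow(110, -1)) = Mul(Mul(Pow(Add(5, 24), -1), Add(48, Mul(11, 24))), Pow(110, -1)) = Mul(Mul(Pow(29, -1), Add(48, 264)), Rational(1, 110)) = Mul(Mul(Rational(1, 29), 312), Rational(1, 110)) = Mul(Rational(312, 29), Rational(1, 110)) = Rational(156, 1595)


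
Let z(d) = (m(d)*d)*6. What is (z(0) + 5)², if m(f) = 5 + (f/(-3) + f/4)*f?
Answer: 25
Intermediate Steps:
m(f) = 5 - f²/12 (m(f) = 5 + (f*(-⅓) + f*(¼))*f = 5 + (-f/3 + f/4)*f = 5 + (-f/12)*f = 5 - f²/12)
z(d) = 6*d*(5 - d²/12) (z(d) = ((5 - d²/12)*d)*6 = (d*(5 - d²/12))*6 = 6*d*(5 - d²/12))
(z(0) + 5)² = ((½)*0*(60 - 1*0²) + 5)² = ((½)*0*(60 - 1*0) + 5)² = ((½)*0*(60 + 0) + 5)² = ((½)*0*60 + 5)² = (0 + 5)² = 5² = 25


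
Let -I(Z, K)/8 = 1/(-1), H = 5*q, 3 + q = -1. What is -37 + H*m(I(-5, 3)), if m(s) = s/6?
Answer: -191/3 ≈ -63.667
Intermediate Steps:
q = -4 (q = -3 - 1 = -4)
H = -20 (H = 5*(-4) = -20)
I(Z, K) = 8 (I(Z, K) = -8/(-1) = -8*(-1) = 8)
m(s) = s/6 (m(s) = s*(⅙) = s/6)
-37 + H*m(I(-5, 3)) = -37 - 10*8/3 = -37 - 20*4/3 = -37 - 80/3 = -191/3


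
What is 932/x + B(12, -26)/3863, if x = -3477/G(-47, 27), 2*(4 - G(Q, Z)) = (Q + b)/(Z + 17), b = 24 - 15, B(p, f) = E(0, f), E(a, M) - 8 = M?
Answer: -58734617/49249387 ≈ -1.1926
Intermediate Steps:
E(a, M) = 8 + M
B(p, f) = 8 + f
b = 9
G(Q, Z) = 4 - (9 + Q)/(2*(17 + Z)) (G(Q, Z) = 4 - (Q + 9)/(2*(Z + 17)) = 4 - (9 + Q)/(2*(17 + Z)))
x = -50996/65 (x = -3477*2*(17 + 27)/(127 - 1*(-47) + 8*27) = -3477*88/(127 + 47 + 216) = -3477/((½)*(1/44)*390) = -3477/195/44 = -3477*44/195 = -50996/65 ≈ -784.55)
932/x + B(12, -26)/3863 = 932/(-50996/65) + (8 - 26)/3863 = 932*(-65/50996) - 18*1/3863 = -15145/12749 - 18/3863 = -58734617/49249387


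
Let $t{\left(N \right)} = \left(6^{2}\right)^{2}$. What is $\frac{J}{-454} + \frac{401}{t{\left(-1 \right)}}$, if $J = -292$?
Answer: $\frac{280243}{294192} \approx 0.95259$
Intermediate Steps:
$t{\left(N \right)} = 1296$ ($t{\left(N \right)} = 36^{2} = 1296$)
$\frac{J}{-454} + \frac{401}{t{\left(-1 \right)}} = - \frac{292}{-454} + \frac{401}{1296} = \left(-292\right) \left(- \frac{1}{454}\right) + 401 \cdot \frac{1}{1296} = \frac{146}{227} + \frac{401}{1296} = \frac{280243}{294192}$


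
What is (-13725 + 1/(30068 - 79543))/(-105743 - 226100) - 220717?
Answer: -3623716112004349/16417932425 ≈ -2.2072e+5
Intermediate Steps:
(-13725 + 1/(30068 - 79543))/(-105743 - 226100) - 220717 = (-13725 + 1/(-49475))/(-331843) - 220717 = (-13725 - 1/49475)*(-1/331843) - 220717 = -679044376/49475*(-1/331843) - 220717 = 679044376/16417932425 - 220717 = -3623716112004349/16417932425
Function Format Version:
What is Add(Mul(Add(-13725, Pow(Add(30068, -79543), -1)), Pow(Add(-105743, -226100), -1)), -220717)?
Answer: Rational(-3623716112004349, 16417932425) ≈ -2.2072e+5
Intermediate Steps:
Add(Mul(Add(-13725, Pow(Add(30068, -79543), -1)), Pow(Add(-105743, -226100), -1)), -220717) = Add(Mul(Add(-13725, Pow(-49475, -1)), Pow(-331843, -1)), -220717) = Add(Mul(Add(-13725, Rational(-1, 49475)), Rational(-1, 331843)), -220717) = Add(Mul(Rational(-679044376, 49475), Rational(-1, 331843)), -220717) = Add(Rational(679044376, 16417932425), -220717) = Rational(-3623716112004349, 16417932425)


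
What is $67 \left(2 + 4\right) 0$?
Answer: $0$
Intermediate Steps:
$67 \left(2 + 4\right) 0 = 67 \cdot 6 \cdot 0 = 67 \cdot 0 = 0$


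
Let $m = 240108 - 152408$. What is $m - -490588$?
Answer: $578288$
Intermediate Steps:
$m = 87700$
$m - -490588 = 87700 - -490588 = 87700 + 490588 = 578288$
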